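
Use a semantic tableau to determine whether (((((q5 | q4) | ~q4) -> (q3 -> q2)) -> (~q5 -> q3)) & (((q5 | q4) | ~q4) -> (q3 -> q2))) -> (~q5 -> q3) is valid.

Assume the negation and expand:
Initial set: {~((((((q5 | q4) | ~q4) -> (q3 -> q2)) -> (~q5 -> q3)) & (((q5 | q4) | ~q4) -> (q3 -> q2))) -> (~q5 -> q3))}.
~((((((q5 | q4) | ~q4) -> (q3 -> q2)) -> (~q5 -> q3)) & (((q5 | q4) | ~q4) -> (q3 -> q2))) -> (~q5 -> q3)): α-rule — add (((((q5 | q4) | ~q4) -> (q3 -> q2)) -> (~q5 -> q3)) & (((q5 | q4) | ~q4) -> (q3 -> q2))), ~(~q5 -> q3).
(((((q5 | q4) | ~q4) -> (q3 -> q2)) -> (~q5 -> q3)) & (((q5 | q4) | ~q4) -> (q3 -> q2))): α-rule — add ((((q5 | q4) | ~q4) -> (q3 -> q2)) -> (~q5 -> q3)), (((q5 | q4) | ~q4) -> (q3 -> q2)).
~(~q5 -> q3): α-rule — add ~q5, ~q3.
((((q5 | q4) | ~q4) -> (q3 -> q2)) -> (~q5 -> q3)): β-rule — branch into ~(((q5 | q4) | ~q4) -> (q3 -> q2))  //  (~q5 -> q3).
  branch 1 (add ~(((q5 | q4) | ~q4) -> (q3 -> q2))):
    ~(((q5 | q4) | ~q4) -> (q3 -> q2)): α-rule — add ((q5 | q4) | ~q4), ~(q3 -> q2).
    ~(q3 -> q2): α-rule — add q3, ~q2.
    × closes — contains both q3 and ~q3.
  branch 2 (add (~q5 -> q3)):
    (((q5 | q4) | ~q4) -> (q3 -> q2)): β-rule — branch into ~((q5 | q4) | ~q4)  //  (q3 -> q2).
      branch 2.1 (add ~((q5 | q4) | ~q4)):
        ~((q5 | q4) | ~q4): α-rule — add ~(q5 | q4), ~~q4.
        ~(q5 | q4): α-rule — add ~q5, ~q4.
        × closes — contains both q4 and ~q4.
      branch 2.2 (add (q3 -> q2)):
        (~q5 -> q3): β-rule — branch into ~~q5  //  q3.
          branch 2.2.1 (add ~~q5):
            × closes — contains both q5 and ~q5.
          branch 2.2.2 (add q3):
            × closes — contains both q3 and ~q3.
All 4 branches close.
Every branch closed, so the negation is unsatisfiable and the formula is valid.

Valid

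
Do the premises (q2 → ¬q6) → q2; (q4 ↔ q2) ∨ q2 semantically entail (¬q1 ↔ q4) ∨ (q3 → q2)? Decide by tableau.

Initial set: {T ((q2 → ¬q6) → q2); T ((q4 ↔ q2) ∨ q2); F ((¬q1 ↔ q4) ∨ (q3 → q2))}.
F ((¬q1 ↔ q4) ∨ (q3 → q2)): α-rule — add F (¬q1 ↔ q4), F (q3 → q2).
F (q3 → q2): α-rule — add T q3, F q2.
T ((q2 → ¬q6) → q2): β-rule — branch into F (q2 → ¬q6)  //  T q2.
  branch 1 (add F (q2 → ¬q6)):
    F (q2 → ¬q6): α-rule — add T q2, F ¬q6.
    × closes — contains both q2 and ¬q2.
  branch 2 (add T q2):
    × closes — contains both q2 and ¬q2.
All 2 branches close.
Every branch closed, so the premises entail the conclusion.

Yes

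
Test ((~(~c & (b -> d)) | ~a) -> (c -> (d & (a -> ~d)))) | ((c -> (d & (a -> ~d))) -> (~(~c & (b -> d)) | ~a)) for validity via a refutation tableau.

Valid

Assume the negation and expand:
Initial set: {~(((~(~c & (b -> d)) | ~a) -> (c -> (d & (a -> ~d)))) | ((c -> (d & (a -> ~d))) -> (~(~c & (b -> d)) | ~a)))}.
~(((~(~c & (b -> d)) | ~a) -> (c -> (d & (a -> ~d)))) | ((c -> (d & (a -> ~d))) -> (~(~c & (b -> d)) | ~a))): α-rule — add ~((~(~c & (b -> d)) | ~a) -> (c -> (d & (a -> ~d)))), ~((c -> (d & (a -> ~d))) -> (~(~c & (b -> d)) | ~a)).
~((~(~c & (b -> d)) | ~a) -> (c -> (d & (a -> ~d)))): α-rule — add (~(~c & (b -> d)) | ~a), ~(c -> (d & (a -> ~d))).
~((c -> (d & (a -> ~d))) -> (~(~c & (b -> d)) | ~a)): α-rule — add (c -> (d & (a -> ~d))), ~(~(~c & (b -> d)) | ~a).
~(c -> (d & (a -> ~d))): α-rule — add c, ~(d & (a -> ~d)).
~(~(~c & (b -> d)) | ~a): α-rule — add ~~(~c & (b -> d)), ~~a.
~~(~c & (b -> d)): α-rule — add ~c, (b -> d).
× closes — contains both c and ~c.
All 1 branch closes.
Every branch closed, so the negation is unsatisfiable and the formula is valid.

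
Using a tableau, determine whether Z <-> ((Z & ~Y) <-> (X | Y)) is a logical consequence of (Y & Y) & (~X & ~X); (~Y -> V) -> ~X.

No

Initial set: {((Y & Y) & (~X & ~X)); ((~Y -> V) -> ~X); ~(Z <-> ((Z & ~Y) <-> (X | Y)))}.
((Y & Y) & (~X & ~X)): α-rule — add (Y & Y), (~X & ~X).
(Y & Y): α-rule — add Y, Y.
(~X & ~X): α-rule — add ~X, ~X.
((~Y -> V) -> ~X): β-rule — branch into ~(~Y -> V)  //  ~X.
  branch 1 (add ~(~Y -> V)):
    ~(~Y -> V): α-rule — add ~Y, ~V.
    × closes — contains both Y and ~Y.
  branch 2 (add ~X):
    ~(Z <-> ((Z & ~Y) <-> (X | Y))): β-rule — branch into Z, ~((Z & ~Y) <-> (X | Y))  //  ~Z, ((Z & ~Y) <-> (X | Y)).
      branch 2.1 (add Z, ~((Z & ~Y) <-> (X | Y))):
        ~((Z & ~Y) <-> (X | Y)): β-rule — branch into (Z & ~Y), ~(X | Y)  //  ~(Z & ~Y), (X | Y).
          branch 2.1.1 (add (Z & ~Y), ~(X | Y)):
            (Z & ~Y): α-rule — add Z, ~Y.
            × closes — contains both Y and ~Y.
          branch 2.1.2 (add ~(Z & ~Y), (X | Y)):
            ~(Z & ~Y): β-rule — branch into ~Z  //  ~~Y.
              branch 2.1.2.1 (add ~Z):
                × closes — contains both Z and ~Z.
              branch 2.1.2.2 (add ~~Y):
                (X | Y): β-rule — branch into X  //  Y.
                  branch 2.1.2.2.1 (add X):
                    × closes — contains both X and ~X.
                  branch 2.1.2.2.2 (add Y):
                    ○ open, literals {X=false, Y=true, Z=true}.
      branch 2.2 (add ~Z, ((Z & ~Y) <-> (X | Y))):
        ((Z & ~Y) <-> (X | Y)): β-rule — branch into (Z & ~Y), (X | Y)  //  ~(Z & ~Y), ~(X | Y).
          branch 2.2.1 (add (Z & ~Y), (X | Y)):
            (Z & ~Y): α-rule — add Z, ~Y.
            × closes — contains both Z and ~Z.
          branch 2.2.2 (add ~(Z & ~Y), ~(X | Y)):
            ~(X | Y): α-rule — add ~X, ~Y.
            × closes — contains both Y and ~Y.
6 branches closed, 1 open.
An open branch gives a countermodel: X=false, Y=true, Z=true (unmentioned atoms arbitrary); the premises hold there but the conclusion fails.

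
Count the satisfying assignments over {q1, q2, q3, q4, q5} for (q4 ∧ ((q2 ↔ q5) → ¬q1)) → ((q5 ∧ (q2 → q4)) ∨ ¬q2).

Initial set: {((q4 ∧ ((q2 ↔ q5) → ¬q1)) → ((q5 ∧ (q2 → q4)) ∨ ¬q2))}.
((q4 ∧ ((q2 ↔ q5) → ¬q1)) → ((q5 ∧ (q2 → q4)) ∨ ¬q2)): β-rule — branch into ¬(q4 ∧ ((q2 ↔ q5) → ¬q1))  //  ((q5 ∧ (q2 → q4)) ∨ ¬q2).
  branch 1 (add ¬(q4 ∧ ((q2 ↔ q5) → ¬q1))):
    ¬(q4 ∧ ((q2 ↔ q5) → ¬q1)): β-rule — branch into ¬q4  //  ¬((q2 ↔ q5) → ¬q1).
      branch 1.1 (add ¬q4):
        ○ open, literals {q4=false}.
      branch 1.2 (add ¬((q2 ↔ q5) → ¬q1)):
        ¬((q2 ↔ q5) → ¬q1): α-rule — add (q2 ↔ q5), ¬¬q1.
        (q2 ↔ q5): β-rule — branch into q2, q5  //  ¬q2, ¬q5.
          branch 1.2.1 (add q2, q5):
            ○ open, literals {q1=true, q2=true, q5=true}.
          branch 1.2.2 (add ¬q2, ¬q5):
            ○ open, literals {q1=true, q2=false, q5=false}.
  branch 2 (add ((q5 ∧ (q2 → q4)) ∨ ¬q2)):
    ((q5 ∧ (q2 → q4)) ∨ ¬q2): β-rule — branch into (q5 ∧ (q2 → q4))  //  ¬q2.
      branch 2.1 (add (q5 ∧ (q2 → q4))):
        (q5 ∧ (q2 → q4)): α-rule — add q5, (q2 → q4).
        (q2 → q4): β-rule — branch into ¬q2  //  q4.
          branch 2.1.1 (add ¬q2):
            ○ open, literals {q2=false, q5=true}.
          branch 2.1.2 (add q4):
            ○ open, literals {q4=true, q5=true}.
      branch 2.2 (add ¬q2):
        ○ open, literals {q2=false}.
0 branches closed, 6 open.
Each open branch fixes some atoms; the unmentioned ones are free. Counting distinct full assignments: branch {q4=false} (q1, q2, q3, q5) contributes 16 new; branch {q1=true, q2=true, q5=true} (q3, q4) contributes 2 new; branch {q1=true, q2=false, q5=false} (q3, q4) contributes 2 new; branch {q2=false, q5=true} (q1, q3, q4) contributes 4 new; branch {q4=true, q5=true} (q1, q2, q3) contributes 2 new; branch {q2=false} (q1, q3, q4, q5) contributes 2 new. Total: 28.

28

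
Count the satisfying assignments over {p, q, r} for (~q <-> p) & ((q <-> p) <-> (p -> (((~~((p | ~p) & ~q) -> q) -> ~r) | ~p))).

0

Initial set: {((~q <-> p) & ((q <-> p) <-> (p -> (((~~((p | ~p) & ~q) -> q) -> ~r) | ~p))))}.
((~q <-> p) & ((q <-> p) <-> (p -> (((~~((p | ~p) & ~q) -> q) -> ~r) | ~p)))): α-rule — add (~q <-> p), ((q <-> p) <-> (p -> (((~~((p | ~p) & ~q) -> q) -> ~r) | ~p))).
(~q <-> p): β-rule — branch into ~q, p  //  ~~q, ~p.
  branch 1 (add ~q, p):
    ((q <-> p) <-> (p -> (((~~((p | ~p) & ~q) -> q) -> ~r) | ~p))): β-rule — branch into (q <-> p), (p -> (((~~((p | ~p) & ~q) -> q) -> ~r) | ~p))  //  ~(q <-> p), ~(p -> (((~~((p | ~p) & ~q) -> q) -> ~r) | ~p)).
      branch 1.1 (add (q <-> p), (p -> (((~~((p | ~p) & ~q) -> q) -> ~r) | ~p))):
        (q <-> p): β-rule — branch into q, p  //  ~q, ~p.
          branch 1.1.1 (add q, p):
            × closes — contains both q and ~q.
          branch 1.1.2 (add ~q, ~p):
            × closes — contains both p and ~p.
      branch 1.2 (add ~(q <-> p), ~(p -> (((~~((p | ~p) & ~q) -> q) -> ~r) | ~p))):
        ~(p -> (((~~((p | ~p) & ~q) -> q) -> ~r) | ~p)): α-rule — add p, ~(((~~((p | ~p) & ~q) -> q) -> ~r) | ~p).
        ~(((~~((p | ~p) & ~q) -> q) -> ~r) | ~p): α-rule — add ~((~~((p | ~p) & ~q) -> q) -> ~r), ~~p.
        ~((~~((p | ~p) & ~q) -> q) -> ~r): α-rule — add (~~((p | ~p) & ~q) -> q), ~~r.
        ~(q <-> p): β-rule — branch into q, ~p  //  ~q, p.
          branch 1.2.1 (add q, ~p):
            × closes — contains both q and ~q.
          branch 1.2.2 (add ~q, p):
            (~~((p | ~p) & ~q) -> q): β-rule — branch into ~~~((p | ~p) & ~q)  //  q.
              branch 1.2.2.1 (add ~~~((p | ~p) & ~q)):
                ~~~((p | ~p) & ~q): drop double negation, giving ~((p | ~p) & ~q).
                ~((p | ~p) & ~q): β-rule — branch into ~(p | ~p)  //  ~~q.
                  branch 1.2.2.1.1 (add ~(p | ~p)):
                    ~(p | ~p): α-rule — add ~p, ~~p.
                    × closes — contains both p and ~p.
                  branch 1.2.2.1.2 (add ~~q):
                    × closes — contains both q and ~q.
              branch 1.2.2.2 (add q):
                × closes — contains both q and ~q.
  branch 2 (add ~~q, ~p):
    ((q <-> p) <-> (p -> (((~~((p | ~p) & ~q) -> q) -> ~r) | ~p))): β-rule — branch into (q <-> p), (p -> (((~~((p | ~p) & ~q) -> q) -> ~r) | ~p))  //  ~(q <-> p), ~(p -> (((~~((p | ~p) & ~q) -> q) -> ~r) | ~p)).
      branch 2.1 (add (q <-> p), (p -> (((~~((p | ~p) & ~q) -> q) -> ~r) | ~p))):
        (q <-> p): β-rule — branch into q, p  //  ~q, ~p.
          branch 2.1.1 (add q, p):
            × closes — contains both p and ~p.
          branch 2.1.2 (add ~q, ~p):
            × closes — contains both q and ~q.
      branch 2.2 (add ~(q <-> p), ~(p -> (((~~((p | ~p) & ~q) -> q) -> ~r) | ~p))):
        ~(p -> (((~~((p | ~p) & ~q) -> q) -> ~r) | ~p)): α-rule — add p, ~(((~~((p | ~p) & ~q) -> q) -> ~r) | ~p).
        × closes — contains both p and ~p.
All 9 branches close.
No open branches: the formula has 0 satisfying assignments.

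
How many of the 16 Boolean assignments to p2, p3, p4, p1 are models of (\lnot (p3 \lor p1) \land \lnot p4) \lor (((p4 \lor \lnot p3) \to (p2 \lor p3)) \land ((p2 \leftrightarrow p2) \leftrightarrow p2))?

Initial set: {((\lnot (p3 \lor p1) \land \lnot p4) \lor (((p4 \lor \lnot p3) \to (p2 \lor p3)) \land ((p2 \leftrightarrow p2) \leftrightarrow p2)))}.
((\lnot (p3 \lor p1) \land \lnot p4) \lor (((p4 \lor \lnot p3) \to (p2 \lor p3)) \land ((p2 \leftrightarrow p2) \leftrightarrow p2))): β-rule — branch into (\lnot (p3 \lor p1) \land \lnot p4)  //  (((p4 \lor \lnot p3) \to (p2 \lor p3)) \land ((p2 \leftrightarrow p2) \leftrightarrow p2)).
  branch 1 (add (\lnot (p3 \lor p1) \land \lnot p4)):
    (\lnot (p3 \lor p1) \land \lnot p4): α-rule — add \lnot (p3 \lor p1), \lnot p4.
    \lnot (p3 \lor p1): α-rule — add \lnot p3, \lnot p1.
    ○ open, literals {p1=F, p3=F, p4=F}.
  branch 2 (add (((p4 \lor \lnot p3) \to (p2 \lor p3)) \land ((p2 \leftrightarrow p2) \leftrightarrow p2))):
    (((p4 \lor \lnot p3) \to (p2 \lor p3)) \land ((p2 \leftrightarrow p2) \leftrightarrow p2)): α-rule — add ((p4 \lor \lnot p3) \to (p2 \lor p3)), ((p2 \leftrightarrow p2) \leftrightarrow p2).
    ((p4 \lor \lnot p3) \to (p2 \lor p3)): β-rule — branch into \lnot (p4 \lor \lnot p3)  //  (p2 \lor p3).
      branch 2.1 (add \lnot (p4 \lor \lnot p3)):
        \lnot (p4 \lor \lnot p3): α-rule — add \lnot p4, \lnot \lnot p3.
        ((p2 \leftrightarrow p2) \leftrightarrow p2): β-rule — branch into (p2 \leftrightarrow p2), p2  //  \lnot (p2 \leftrightarrow p2), \lnot p2.
          branch 2.1.1 (add (p2 \leftrightarrow p2), p2):
            (p2 \leftrightarrow p2): β-rule — branch into p2, p2  //  \lnot p2, \lnot p2.
              branch 2.1.1.1 (add p2, p2):
                ○ open, literals {p2=T, p3=T, p4=F}.
              branch 2.1.1.2 (add \lnot p2, \lnot p2):
                × closes — contains both p2 and \lnot p2.
          branch 2.1.2 (add \lnot (p2 \leftrightarrow p2), \lnot p2):
            \lnot (p2 \leftrightarrow p2): β-rule — branch into p2, \lnot p2  //  \lnot p2, p2.
              branch 2.1.2.1 (add p2, \lnot p2):
                × closes — contains both p2 and \lnot p2.
              branch 2.1.2.2 (add \lnot p2, p2):
                × closes — contains both p2 and \lnot p2.
      branch 2.2 (add (p2 \lor p3)):
        ((p2 \leftrightarrow p2) \leftrightarrow p2): β-rule — branch into (p2 \leftrightarrow p2), p2  //  \lnot (p2 \leftrightarrow p2), \lnot p2.
          branch 2.2.1 (add (p2 \leftrightarrow p2), p2):
            (p2 \lor p3): β-rule — branch into p2  //  p3.
              branch 2.2.1.1 (add p2):
                (p2 \leftrightarrow p2): β-rule — branch into p2, p2  //  \lnot p2, \lnot p2.
                  branch 2.2.1.1.1 (add p2, p2):
                    ○ open, literals {p2=T}.
                  branch 2.2.1.1.2 (add \lnot p2, \lnot p2):
                    × closes — contains both p2 and \lnot p2.
              branch 2.2.1.2 (add p3):
                (p2 \leftrightarrow p2): β-rule — branch into p2, p2  //  \lnot p2, \lnot p2.
                  branch 2.2.1.2.1 (add p2, p2):
                    ○ open, literals {p2=T, p3=T}.
                  branch 2.2.1.2.2 (add \lnot p2, \lnot p2):
                    × closes — contains both p2 and \lnot p2.
          branch 2.2.2 (add \lnot (p2 \leftrightarrow p2), \lnot p2):
            (p2 \lor p3): β-rule — branch into p2  //  p3.
              branch 2.2.2.1 (add p2):
                × closes — contains both p2 and \lnot p2.
              branch 2.2.2.2 (add p3):
                \lnot (p2 \leftrightarrow p2): β-rule — branch into p2, \lnot p2  //  \lnot p2, p2.
                  branch 2.2.2.2.1 (add p2, \lnot p2):
                    × closes — contains both p2 and \lnot p2.
                  branch 2.2.2.2.2 (add \lnot p2, p2):
                    × closes — contains both p2 and \lnot p2.
8 branches closed, 4 open.
Each open branch fixes some atoms; the unmentioned ones are free. Counting distinct full assignments: branch {p1=F, p3=F, p4=F} (p2) contributes 2 new; branch {p2=T, p3=T, p4=F} (p1) contributes 2 new; branch {p2=T} (p3, p4, p1) contributes 5 new; branch {p2=T, p3=T} (p4, p1) contributes 0 new. Total: 9.

9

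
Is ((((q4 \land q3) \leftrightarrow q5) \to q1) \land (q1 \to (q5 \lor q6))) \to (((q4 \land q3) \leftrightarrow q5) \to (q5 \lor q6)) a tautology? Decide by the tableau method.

Valid

Assume the negation and expand:
Initial set: {\lnot (((((q4 \land q3) \leftrightarrow q5) \to q1) \land (q1 \to (q5 \lor q6))) \to (((q4 \land q3) \leftrightarrow q5) \to (q5 \lor q6)))}.
\lnot (((((q4 \land q3) \leftrightarrow q5) \to q1) \land (q1 \to (q5 \lor q6))) \to (((q4 \land q3) \leftrightarrow q5) \to (q5 \lor q6))): α-rule — add ((((q4 \land q3) \leftrightarrow q5) \to q1) \land (q1 \to (q5 \lor q6))), \lnot (((q4 \land q3) \leftrightarrow q5) \to (q5 \lor q6)).
((((q4 \land q3) \leftrightarrow q5) \to q1) \land (q1 \to (q5 \lor q6))): α-rule — add (((q4 \land q3) \leftrightarrow q5) \to q1), (q1 \to (q5 \lor q6)).
\lnot (((q4 \land q3) \leftrightarrow q5) \to (q5 \lor q6)): α-rule — add ((q4 \land q3) \leftrightarrow q5), \lnot (q5 \lor q6).
\lnot (q5 \lor q6): α-rule — add \lnot q5, \lnot q6.
(((q4 \land q3) \leftrightarrow q5) \to q1): β-rule — branch into \lnot ((q4 \land q3) \leftrightarrow q5)  //  q1.
  branch 1 (add \lnot ((q4 \land q3) \leftrightarrow q5)):
    (q1 \to (q5 \lor q6)): β-rule — branch into \lnot q1  //  (q5 \lor q6).
      branch 1.1 (add \lnot q1):
        ((q4 \land q3) \leftrightarrow q5): β-rule — branch into (q4 \land q3), q5  //  \lnot (q4 \land q3), \lnot q5.
          branch 1.1.1 (add (q4 \land q3), q5):
            × closes — contains both q5 and \lnot q5.
          branch 1.1.2 (add \lnot (q4 \land q3), \lnot q5):
            \lnot ((q4 \land q3) \leftrightarrow q5): β-rule — branch into (q4 \land q3), \lnot q5  //  \lnot (q4 \land q3), q5.
              branch 1.1.2.1 (add (q4 \land q3), \lnot q5):
                (q4 \land q3): α-rule — add q4, q3.
                \lnot (q4 \land q3): β-rule — branch into \lnot q4  //  \lnot q3.
                  branch 1.1.2.1.1 (add \lnot q4):
                    × closes — contains both q4 and \lnot q4.
                  branch 1.1.2.1.2 (add \lnot q3):
                    × closes — contains both q3 and \lnot q3.
              branch 1.1.2.2 (add \lnot (q4 \land q3), q5):
                × closes — contains both q5 and \lnot q5.
      branch 1.2 (add (q5 \lor q6)):
        ((q4 \land q3) \leftrightarrow q5): β-rule — branch into (q4 \land q3), q5  //  \lnot (q4 \land q3), \lnot q5.
          branch 1.2.1 (add (q4 \land q3), q5):
            × closes — contains both q5 and \lnot q5.
          branch 1.2.2 (add \lnot (q4 \land q3), \lnot q5):
            \lnot ((q4 \land q3) \leftrightarrow q5): β-rule — branch into (q4 \land q3), \lnot q5  //  \lnot (q4 \land q3), q5.
              branch 1.2.2.1 (add (q4 \land q3), \lnot q5):
                (q4 \land q3): α-rule — add q4, q3.
                (q5 \lor q6): β-rule — branch into q5  //  q6.
                  branch 1.2.2.1.1 (add q5):
                    × closes — contains both q5 and \lnot q5.
                  branch 1.2.2.1.2 (add q6):
                    × closes — contains both q6 and \lnot q6.
              branch 1.2.2.2 (add \lnot (q4 \land q3), q5):
                × closes — contains both q5 and \lnot q5.
  branch 2 (add q1):
    (q1 \to (q5 \lor q6)): β-rule — branch into \lnot q1  //  (q5 \lor q6).
      branch 2.1 (add \lnot q1):
        × closes — contains both q1 and \lnot q1.
      branch 2.2 (add (q5 \lor q6)):
        ((q4 \land q3) \leftrightarrow q5): β-rule — branch into (q4 \land q3), q5  //  \lnot (q4 \land q3), \lnot q5.
          branch 2.2.1 (add (q4 \land q3), q5):
            × closes — contains both q5 and \lnot q5.
          branch 2.2.2 (add \lnot (q4 \land q3), \lnot q5):
            (q5 \lor q6): β-rule — branch into q5  //  q6.
              branch 2.2.2.1 (add q5):
                × closes — contains both q5 and \lnot q5.
              branch 2.2.2.2 (add q6):
                × closes — contains both q6 and \lnot q6.
All 12 branches close.
Every branch closed, so the negation is unsatisfiable and the formula is valid.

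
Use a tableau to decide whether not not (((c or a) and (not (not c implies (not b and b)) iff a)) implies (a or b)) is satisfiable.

Initial set: {not not (((c or a) and (not (not c implies (not b and b)) iff a)) implies (a or b))}.
not not (((c or a) and (not (not c implies (not b and b)) iff a)) implies (a or b)): drop double negation, giving (((c or a) and (not (not c implies (not b and b)) iff a)) implies (a or b)).
(((c or a) and (not (not c implies (not b and b)) iff a)) implies (a or b)): β-rule — branch into not ((c or a) and (not (not c implies (not b and b)) iff a))  //  (a or b).
  branch 1 (add not ((c or a) and (not (not c implies (not b and b)) iff a))):
    not ((c or a) and (not (not c implies (not b and b)) iff a)): β-rule — branch into not (c or a)  //  not (not (not c implies (not b and b)) iff a).
      branch 1.1 (add not (c or a)):
        not (c or a): α-rule — add not c, not a.
        ○ open, literals {a=F, c=F}.
      branch 1.2 (add not (not (not c implies (not b and b)) iff a)):
        not (not (not c implies (not b and b)) iff a): β-rule — branch into not (not c implies (not b and b)), not a  //  not not (not c implies (not b and b)), a.
          branch 1.2.1 (add not (not c implies (not b and b)), not a):
            not (not c implies (not b and b)): α-rule — add not c, not (not b and b).
            not (not b and b): β-rule — branch into not not b  //  not b.
              branch 1.2.1.1 (add not not b):
                ○ open, literals {a=F, b=T, c=F}.
              branch 1.2.1.2 (add not b):
                ○ open, literals {a=F, b=F, c=F}.
          branch 1.2.2 (add not not (not c implies (not b and b)), a):
            not not (not c implies (not b and b)): β-rule — branch into not not c  //  (not b and b).
              branch 1.2.2.1 (add not not c):
                ○ open, literals {a=T, c=T}.
              branch 1.2.2.2 (add (not b and b)):
                (not b and b): α-rule — add not b, b.
                × closes — contains both b and not b.
  branch 2 (add (a or b)):
    (a or b): β-rule — branch into a  //  b.
      branch 2.1 (add a):
        ○ open, literals {a=T}.
      branch 2.2 (add b):
        ○ open, literals {b=T}.
1 branch closed, 6 open.
An open branch gives a satisfying assignment: a=F, c=F.

Satisfiable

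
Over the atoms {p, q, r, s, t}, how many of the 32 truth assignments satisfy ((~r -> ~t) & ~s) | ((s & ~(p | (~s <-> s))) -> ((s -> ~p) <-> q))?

28

Initial set: {(((~r -> ~t) & ~s) | ((s & ~(p | (~s <-> s))) -> ((s -> ~p) <-> q)))}.
(((~r -> ~t) & ~s) | ((s & ~(p | (~s <-> s))) -> ((s -> ~p) <-> q))): β-rule — branch into ((~r -> ~t) & ~s)  //  ((s & ~(p | (~s <-> s))) -> ((s -> ~p) <-> q)).
  branch 1 (add ((~r -> ~t) & ~s)):
    ((~r -> ~t) & ~s): α-rule — add (~r -> ~t), ~s.
    (~r -> ~t): β-rule — branch into ~~r  //  ~t.
      branch 1.1 (add ~~r):
        ○ open, literals {r=1, s=0}.
      branch 1.2 (add ~t):
        ○ open, literals {s=0, t=0}.
  branch 2 (add ((s & ~(p | (~s <-> s))) -> ((s -> ~p) <-> q))):
    ((s & ~(p | (~s <-> s))) -> ((s -> ~p) <-> q)): β-rule — branch into ~(s & ~(p | (~s <-> s)))  //  ((s -> ~p) <-> q).
      branch 2.1 (add ~(s & ~(p | (~s <-> s)))):
        ~(s & ~(p | (~s <-> s))): β-rule — branch into ~s  //  ~~(p | (~s <-> s)).
          branch 2.1.1 (add ~s):
            ○ open, literals {s=0}.
          branch 2.1.2 (add ~~(p | (~s <-> s))):
            ~~(p | (~s <-> s)): β-rule — branch into p  //  (~s <-> s).
              branch 2.1.2.1 (add p):
                ○ open, literals {p=1}.
              branch 2.1.2.2 (add (~s <-> s)):
                (~s <-> s): β-rule — branch into ~s, s  //  ~~s, ~s.
                  branch 2.1.2.2.1 (add ~s, s):
                    × closes — contains both s and ~s.
                  branch 2.1.2.2.2 (add ~~s, ~s):
                    × closes — contains both s and ~s.
      branch 2.2 (add ((s -> ~p) <-> q)):
        ((s -> ~p) <-> q): β-rule — branch into (s -> ~p), q  //  ~(s -> ~p), ~q.
          branch 2.2.1 (add (s -> ~p), q):
            (s -> ~p): β-rule — branch into ~s  //  ~p.
              branch 2.2.1.1 (add ~s):
                ○ open, literals {q=1, s=0}.
              branch 2.2.1.2 (add ~p):
                ○ open, literals {p=0, q=1}.
          branch 2.2.2 (add ~(s -> ~p), ~q):
            ~(s -> ~p): α-rule — add s, ~~p.
            ○ open, literals {p=1, q=0, s=1}.
2 branches closed, 7 open.
Each open branch fixes some atoms; the unmentioned ones are free. Counting distinct full assignments: branch {r=1, s=0} (p, q, t) contributes 8 new; branch {s=0, t=0} (p, q, r) contributes 4 new; branch {s=0} (p, q, r, t) contributes 4 new; branch {p=1} (q, r, s, t) contributes 8 new; branch {q=1, s=0} (p, r, t) contributes 0 new; branch {p=0, q=1} (r, s, t) contributes 4 new; branch {p=1, q=0, s=1} (r, t) contributes 0 new. Total: 28.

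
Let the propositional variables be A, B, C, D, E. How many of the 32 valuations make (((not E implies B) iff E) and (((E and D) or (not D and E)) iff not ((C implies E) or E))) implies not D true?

Initial set: {((((not E implies B) iff E) and (((E and D) or (not D and E)) iff not ((C implies E) or E))) implies not D)}.
((((not E implies B) iff E) and (((E and D) or (not D and E)) iff not ((C implies E) or E))) implies not D): β-rule — branch into not (((not E implies B) iff E) and (((E and D) or (not D and E)) iff not ((C implies E) or E)))  //  not D.
  branch 1 (add not (((not E implies B) iff E) and (((E and D) or (not D and E)) iff not ((C implies E) or E)))):
    not (((not E implies B) iff E) and (((E and D) or (not D and E)) iff not ((C implies E) or E))): β-rule — branch into not ((not E implies B) iff E)  //  not (((E and D) or (not D and E)) iff not ((C implies E) or E)).
      branch 1.1 (add not ((not E implies B) iff E)):
        not ((not E implies B) iff E): β-rule — branch into (not E implies B), not E  //  not (not E implies B), E.
          branch 1.1.1 (add (not E implies B), not E):
            (not E implies B): β-rule — branch into not not E  //  B.
              branch 1.1.1.1 (add not not E):
                × closes — contains both E and not E.
              branch 1.1.1.2 (add B):
                ○ open, literals {B=T, E=F}.
          branch 1.1.2 (add not (not E implies B), E):
            not (not E implies B): α-rule — add not E, not B.
            × closes — contains both E and not E.
      branch 1.2 (add not (((E and D) or (not D and E)) iff not ((C implies E) or E))):
        not (((E and D) or (not D and E)) iff not ((C implies E) or E)): β-rule — branch into ((E and D) or (not D and E)), not not ((C implies E) or E)  //  not ((E and D) or (not D and E)), not ((C implies E) or E).
          branch 1.2.1 (add ((E and D) or (not D and E)), not not ((C implies E) or E)):
            ((E and D) or (not D and E)): β-rule — branch into (E and D)  //  (not D and E).
              branch 1.2.1.1 (add (E and D)):
                (E and D): α-rule — add E, D.
                not not ((C implies E) or E): β-rule — branch into (C implies E)  //  E.
                  branch 1.2.1.1.1 (add (C implies E)):
                    (C implies E): β-rule — branch into not C  //  E.
                      branch 1.2.1.1.1.1 (add not C):
                        ○ open, literals {C=F, D=T, E=T}.
                      branch 1.2.1.1.1.2 (add E):
                        ○ open, literals {D=T, E=T}.
                  branch 1.2.1.1.2 (add E):
                    ○ open, literals {D=T, E=T}.
              branch 1.2.1.2 (add (not D and E)):
                (not D and E): α-rule — add not D, E.
                not not ((C implies E) or E): β-rule — branch into (C implies E)  //  E.
                  branch 1.2.1.2.1 (add (C implies E)):
                    (C implies E): β-rule — branch into not C  //  E.
                      branch 1.2.1.2.1.1 (add not C):
                        ○ open, literals {C=F, D=F, E=T}.
                      branch 1.2.1.2.1.2 (add E):
                        ○ open, literals {D=F, E=T}.
                  branch 1.2.1.2.2 (add E):
                    ○ open, literals {D=F, E=T}.
          branch 1.2.2 (add not ((E and D) or (not D and E)), not ((C implies E) or E)):
            not ((E and D) or (not D and E)): α-rule — add not (E and D), not (not D and E).
            not ((C implies E) or E): α-rule — add not (C implies E), not E.
            not (C implies E): α-rule — add C, not E.
            not (E and D): β-rule — branch into not E  //  not D.
              branch 1.2.2.1 (add not E):
                not (not D and E): β-rule — branch into not not D  //  not E.
                  branch 1.2.2.1.1 (add not not D):
                    ○ open, literals {C=T, D=T, E=F}.
                  branch 1.2.2.1.2 (add not E):
                    ○ open, literals {C=T, E=F}.
              branch 1.2.2.2 (add not D):
                not (not D and E): β-rule — branch into not not D  //  not E.
                  branch 1.2.2.2.1 (add not not D):
                    × closes — contains both D and not D.
                  branch 1.2.2.2.2 (add not E):
                    ○ open, literals {C=T, D=F, E=F}.
  branch 2 (add not D):
    ○ open, literals {D=F}.
3 branches closed, 11 open.
Each open branch fixes some atoms; the unmentioned ones are free. Counting distinct full assignments: branch {B=T, E=F} (A, C, D) contributes 8 new; branch {C=F, D=T, E=T} (A, B) contributes 4 new; branch {D=T, E=T} (A, B, C) contributes 4 new; branch {D=T, E=T} (A, B, C) contributes 0 new; branch {C=F, D=F, E=T} (A, B) contributes 4 new; branch {D=F, E=T} (A, B, C) contributes 4 new; branch {D=F, E=T} (A, B, C) contributes 0 new; branch {C=T, D=T, E=F} (A, B) contributes 2 new; branch {C=T, E=F} (A, B, D) contributes 2 new; branch {C=T, D=F, E=F} (A, B) contributes 0 new; branch {D=F} (A, B, C, E) contributes 2 new. Total: 30.

30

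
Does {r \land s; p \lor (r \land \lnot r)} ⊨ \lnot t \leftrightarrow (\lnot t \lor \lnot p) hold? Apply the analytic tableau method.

Initial set: {(r \land s); (p \lor (r \land \lnot r)); \lnot (\lnot t \leftrightarrow (\lnot t \lor \lnot p))}.
(r \land s): α-rule — add r, s.
(p \lor (r \land \lnot r)): β-rule — branch into p  //  (r \land \lnot r).
  branch 1 (add p):
    \lnot (\lnot t \leftrightarrow (\lnot t \lor \lnot p)): β-rule — branch into \lnot t, \lnot (\lnot t \lor \lnot p)  //  \lnot \lnot t, (\lnot t \lor \lnot p).
      branch 1.1 (add \lnot t, \lnot (\lnot t \lor \lnot p)):
        \lnot (\lnot t \lor \lnot p): α-rule — add \lnot \lnot t, \lnot \lnot p.
        × closes — contains both t and \lnot t.
      branch 1.2 (add \lnot \lnot t, (\lnot t \lor \lnot p)):
        (\lnot t \lor \lnot p): β-rule — branch into \lnot t  //  \lnot p.
          branch 1.2.1 (add \lnot t):
            × closes — contains both t and \lnot t.
          branch 1.2.2 (add \lnot p):
            × closes — contains both p and \lnot p.
  branch 2 (add (r \land \lnot r)):
    (r \land \lnot r): α-rule — add r, \lnot r.
    × closes — contains both r and \lnot r.
All 4 branches close.
Every branch closed, so the premises entail the conclusion.

Yes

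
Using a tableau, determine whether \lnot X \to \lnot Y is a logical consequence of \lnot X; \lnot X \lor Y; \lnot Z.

No

Initial set: {\lnot X; (\lnot X \lor Y); \lnot Z; \lnot (\lnot X \to \lnot Y)}.
\lnot (\lnot X \to \lnot Y): α-rule — add \lnot X, \lnot \lnot Y.
(\lnot X \lor Y): β-rule — branch into \lnot X  //  Y.
  branch 1 (add \lnot X):
    ○ open, literals {X=F, Y=T, Z=F}.
  branch 2 (add Y):
    ○ open, literals {X=F, Y=T, Z=F}.
0 branches closed, 2 open.
An open branch gives a countermodel: X=F, Y=T, Z=F (unmentioned atoms arbitrary); the premises hold there but the conclusion fails.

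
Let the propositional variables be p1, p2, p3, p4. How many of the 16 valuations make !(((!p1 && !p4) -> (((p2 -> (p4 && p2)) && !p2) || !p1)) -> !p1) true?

8

Initial set: {!(((!p1 && !p4) -> (((p2 -> (p4 && p2)) && !p2) || !p1)) -> !p1)}.
!(((!p1 && !p4) -> (((p2 -> (p4 && p2)) && !p2) || !p1)) -> !p1): α-rule — add ((!p1 && !p4) -> (((p2 -> (p4 && p2)) && !p2) || !p1)), !!p1.
((!p1 && !p4) -> (((p2 -> (p4 && p2)) && !p2) || !p1)): β-rule — branch into !(!p1 && !p4)  //  (((p2 -> (p4 && p2)) && !p2) || !p1).
  branch 1 (add !(!p1 && !p4)):
    !(!p1 && !p4): β-rule — branch into !!p1  //  !!p4.
      branch 1.1 (add !!p1):
        ○ open, literals {p1=T}.
      branch 1.2 (add !!p4):
        ○ open, literals {p1=T, p4=T}.
  branch 2 (add (((p2 -> (p4 && p2)) && !p2) || !p1)):
    (((p2 -> (p4 && p2)) && !p2) || !p1): β-rule — branch into ((p2 -> (p4 && p2)) && !p2)  //  !p1.
      branch 2.1 (add ((p2 -> (p4 && p2)) && !p2)):
        ((p2 -> (p4 && p2)) && !p2): α-rule — add (p2 -> (p4 && p2)), !p2.
        (p2 -> (p4 && p2)): β-rule — branch into !p2  //  (p4 && p2).
          branch 2.1.1 (add !p2):
            ○ open, literals {p1=T, p2=F}.
          branch 2.1.2 (add (p4 && p2)):
            (p4 && p2): α-rule — add p4, p2.
            × closes — contains both p2 and !p2.
      branch 2.2 (add !p1):
        × closes — contains both p1 and !p1.
2 branches closed, 3 open.
Each open branch fixes some atoms; the unmentioned ones are free. Counting distinct full assignments: branch {p1=T} (p2, p3, p4) contributes 8 new; branch {p1=T, p4=T} (p2, p3) contributes 0 new; branch {p1=T, p2=F} (p3, p4) contributes 0 new. Total: 8.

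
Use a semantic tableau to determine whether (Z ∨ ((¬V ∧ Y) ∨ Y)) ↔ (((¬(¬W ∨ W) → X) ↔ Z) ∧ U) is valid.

Not valid

Assume the negation and expand:
Initial set: {¬((Z ∨ ((¬V ∧ Y) ∨ Y)) ↔ (((¬(¬W ∨ W) → X) ↔ Z) ∧ U))}.
¬((Z ∨ ((¬V ∧ Y) ∨ Y)) ↔ (((¬(¬W ∨ W) → X) ↔ Z) ∧ U)): β-rule — branch into (Z ∨ ((¬V ∧ Y) ∨ Y)), ¬(((¬(¬W ∨ W) → X) ↔ Z) ∧ U)  //  ¬(Z ∨ ((¬V ∧ Y) ∨ Y)), (((¬(¬W ∨ W) → X) ↔ Z) ∧ U).
  branch 1 (add (Z ∨ ((¬V ∧ Y) ∨ Y)), ¬(((¬(¬W ∨ W) → X) ↔ Z) ∧ U)):
    (Z ∨ ((¬V ∧ Y) ∨ Y)): β-rule — branch into Z  //  ((¬V ∧ Y) ∨ Y).
      branch 1.1 (add Z):
        ¬(((¬(¬W ∨ W) → X) ↔ Z) ∧ U): β-rule — branch into ¬((¬(¬W ∨ W) → X) ↔ Z)  //  ¬U.
          branch 1.1.1 (add ¬((¬(¬W ∨ W) → X) ↔ Z)):
            ¬((¬(¬W ∨ W) → X) ↔ Z): β-rule — branch into (¬(¬W ∨ W) → X), ¬Z  //  ¬(¬(¬W ∨ W) → X), Z.
              branch 1.1.1.1 (add (¬(¬W ∨ W) → X), ¬Z):
                × closes — contains both Z and ¬Z.
              branch 1.1.1.2 (add ¬(¬(¬W ∨ W) → X), Z):
                ¬(¬(¬W ∨ W) → X): α-rule — add ¬(¬W ∨ W), ¬X.
                ¬(¬W ∨ W): α-rule — add ¬¬W, ¬W.
                × closes — contains both W and ¬W.
          branch 1.1.2 (add ¬U):
            ○ open, literals {U=F, Z=T}.
      branch 1.2 (add ((¬V ∧ Y) ∨ Y)):
        ¬(((¬(¬W ∨ W) → X) ↔ Z) ∧ U): β-rule — branch into ¬((¬(¬W ∨ W) → X) ↔ Z)  //  ¬U.
          branch 1.2.1 (add ¬((¬(¬W ∨ W) → X) ↔ Z)):
            ((¬V ∧ Y) ∨ Y): β-rule — branch into (¬V ∧ Y)  //  Y.
              branch 1.2.1.1 (add (¬V ∧ Y)):
                (¬V ∧ Y): α-rule — add ¬V, Y.
                ¬((¬(¬W ∨ W) → X) ↔ Z): β-rule — branch into (¬(¬W ∨ W) → X), ¬Z  //  ¬(¬(¬W ∨ W) → X), Z.
                  branch 1.2.1.1.1 (add (¬(¬W ∨ W) → X), ¬Z):
                    (¬(¬W ∨ W) → X): β-rule — branch into ¬¬(¬W ∨ W)  //  X.
                      branch 1.2.1.1.1.1 (add ¬¬(¬W ∨ W)):
                        ¬¬(¬W ∨ W): β-rule — branch into ¬W  //  W.
                          branch 1.2.1.1.1.1.1 (add ¬W):
                            ○ open, literals {V=F, W=F, Y=T, Z=F}.
                          branch 1.2.1.1.1.1.2 (add W):
                            ○ open, literals {V=F, W=T, Y=T, Z=F}.
                      branch 1.2.1.1.1.2 (add X):
                        ○ open, literals {V=F, X=T, Y=T, Z=F}.
                  branch 1.2.1.1.2 (add ¬(¬(¬W ∨ W) → X), Z):
                    ¬(¬(¬W ∨ W) → X): α-rule — add ¬(¬W ∨ W), ¬X.
                    ¬(¬W ∨ W): α-rule — add ¬¬W, ¬W.
                    × closes — contains both W and ¬W.
              branch 1.2.1.2 (add Y):
                ¬((¬(¬W ∨ W) → X) ↔ Z): β-rule — branch into (¬(¬W ∨ W) → X), ¬Z  //  ¬(¬(¬W ∨ W) → X), Z.
                  branch 1.2.1.2.1 (add (¬(¬W ∨ W) → X), ¬Z):
                    (¬(¬W ∨ W) → X): β-rule — branch into ¬¬(¬W ∨ W)  //  X.
                      branch 1.2.1.2.1.1 (add ¬¬(¬W ∨ W)):
                        ¬¬(¬W ∨ W): β-rule — branch into ¬W  //  W.
                          branch 1.2.1.2.1.1.1 (add ¬W):
                            ○ open, literals {W=F, Y=T, Z=F}.
                          branch 1.2.1.2.1.1.2 (add W):
                            ○ open, literals {W=T, Y=T, Z=F}.
                      branch 1.2.1.2.1.2 (add X):
                        ○ open, literals {X=T, Y=T, Z=F}.
                  branch 1.2.1.2.2 (add ¬(¬(¬W ∨ W) → X), Z):
                    ¬(¬(¬W ∨ W) → X): α-rule — add ¬(¬W ∨ W), ¬X.
                    ¬(¬W ∨ W): α-rule — add ¬¬W, ¬W.
                    × closes — contains both W and ¬W.
          branch 1.2.2 (add ¬U):
            ((¬V ∧ Y) ∨ Y): β-rule — branch into (¬V ∧ Y)  //  Y.
              branch 1.2.2.1 (add (¬V ∧ Y)):
                (¬V ∧ Y): α-rule — add ¬V, Y.
                ○ open, literals {U=F, V=F, Y=T}.
              branch 1.2.2.2 (add Y):
                ○ open, literals {U=F, Y=T}.
  branch 2 (add ¬(Z ∨ ((¬V ∧ Y) ∨ Y)), (((¬(¬W ∨ W) → X) ↔ Z) ∧ U)):
    ¬(Z ∨ ((¬V ∧ Y) ∨ Y)): α-rule — add ¬Z, ¬((¬V ∧ Y) ∨ Y).
    (((¬(¬W ∨ W) → X) ↔ Z) ∧ U): α-rule — add ((¬(¬W ∨ W) → X) ↔ Z), U.
    ¬((¬V ∧ Y) ∨ Y): α-rule — add ¬(¬V ∧ Y), ¬Y.
    ((¬(¬W ∨ W) → X) ↔ Z): β-rule — branch into (¬(¬W ∨ W) → X), Z  //  ¬(¬(¬W ∨ W) → X), ¬Z.
      branch 2.1 (add (¬(¬W ∨ W) → X), Z):
        × closes — contains both Z and ¬Z.
      branch 2.2 (add ¬(¬(¬W ∨ W) → X), ¬Z):
        ¬(¬(¬W ∨ W) → X): α-rule — add ¬(¬W ∨ W), ¬X.
        ¬(¬W ∨ W): α-rule — add ¬¬W, ¬W.
        × closes — contains both W and ¬W.
6 branches closed, 9 open.
An open branch gives a countermodel: U=F, Z=T (unmentioned atoms arbitrary); under it the original formula is false.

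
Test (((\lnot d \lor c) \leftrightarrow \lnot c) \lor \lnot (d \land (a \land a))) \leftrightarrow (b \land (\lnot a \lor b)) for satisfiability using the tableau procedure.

Satisfiable

Initial set: {T ((((\lnot d \lor c) \leftrightarrow \lnot c) \lor \lnot (d \land (a \land a))) \leftrightarrow (b \land (\lnot a \lor b)))}.
T ((((\lnot d \lor c) \leftrightarrow \lnot c) \lor \lnot (d \land (a \land a))) \leftrightarrow (b \land (\lnot a \lor b))): β-rule — branch into T (((\lnot d \lor c) \leftrightarrow \lnot c) \lor \lnot (d \land (a \land a))), T (b \land (\lnot a \lor b))  //  F (((\lnot d \lor c) \leftrightarrow \lnot c) \lor \lnot (d \land (a \land a))), F (b \land (\lnot a \lor b)).
  branch 1 (add T (((\lnot d \lor c) \leftrightarrow \lnot c) \lor \lnot (d \land (a \land a))), T (b \land (\lnot a \lor b))):
    T (b \land (\lnot a \lor b)): α-rule — add T b, T (\lnot a \lor b).
    T (((\lnot d \lor c) \leftrightarrow \lnot c) \lor \lnot (d \land (a \land a))): β-rule — branch into T ((\lnot d \lor c) \leftrightarrow \lnot c)  //  T \lnot (d \land (a \land a)).
      branch 1.1 (add T ((\lnot d \lor c) \leftrightarrow \lnot c)):
        T (\lnot a \lor b): β-rule — branch into T \lnot a  //  T b.
          branch 1.1.1 (add T \lnot a):
            T ((\lnot d \lor c) \leftrightarrow \lnot c): β-rule — branch into T (\lnot d \lor c), T \lnot c  //  F (\lnot d \lor c), F \lnot c.
              branch 1.1.1.1 (add T (\lnot d \lor c), T \lnot c):
                T (\lnot d \lor c): β-rule — branch into T \lnot d  //  T c.
                  branch 1.1.1.1.1 (add T \lnot d):
                    ○ open, literals {a=0, b=1, c=0, d=0}.
                  branch 1.1.1.1.2 (add T c):
                    × closes — contains both c and \lnot c.
              branch 1.1.1.2 (add F (\lnot d \lor c), F \lnot c):
                F (\lnot d \lor c): α-rule — add F \lnot d, F c.
                × closes — contains both c and \lnot c.
          branch 1.1.2 (add T b):
            T ((\lnot d \lor c) \leftrightarrow \lnot c): β-rule — branch into T (\lnot d \lor c), T \lnot c  //  F (\lnot d \lor c), F \lnot c.
              branch 1.1.2.1 (add T (\lnot d \lor c), T \lnot c):
                T (\lnot d \lor c): β-rule — branch into T \lnot d  //  T c.
                  branch 1.1.2.1.1 (add T \lnot d):
                    ○ open, literals {b=1, c=0, d=0}.
                  branch 1.1.2.1.2 (add T c):
                    × closes — contains both c and \lnot c.
              branch 1.1.2.2 (add F (\lnot d \lor c), F \lnot c):
                F (\lnot d \lor c): α-rule — add F \lnot d, F c.
                × closes — contains both c and \lnot c.
      branch 1.2 (add T \lnot (d \land (a \land a))):
        T (\lnot a \lor b): β-rule — branch into T \lnot a  //  T b.
          branch 1.2.1 (add T \lnot a):
            T \lnot (d \land (a \land a)): β-rule — branch into F d  //  F (a \land a).
              branch 1.2.1.1 (add F d):
                ○ open, literals {a=0, b=1, d=0}.
              branch 1.2.1.2 (add F (a \land a)):
                F (a \land a): β-rule — branch into F a  //  F a.
                  branch 1.2.1.2.1 (add F a):
                    ○ open, literals {a=0, b=1}.
                  branch 1.2.1.2.2 (add F a):
                    ○ open, literals {a=0, b=1}.
          branch 1.2.2 (add T b):
            T \lnot (d \land (a \land a)): β-rule — branch into F d  //  F (a \land a).
              branch 1.2.2.1 (add F d):
                ○ open, literals {b=1, d=0}.
              branch 1.2.2.2 (add F (a \land a)):
                F (a \land a): β-rule — branch into F a  //  F a.
                  branch 1.2.2.2.1 (add F a):
                    ○ open, literals {a=0, b=1}.
                  branch 1.2.2.2.2 (add F a):
                    ○ open, literals {a=0, b=1}.
  branch 2 (add F (((\lnot d \lor c) \leftrightarrow \lnot c) \lor \lnot (d \land (a \land a))), F (b \land (\lnot a \lor b))):
    F (((\lnot d \lor c) \leftrightarrow \lnot c) \lor \lnot (d \land (a \land a))): α-rule — add F ((\lnot d \lor c) \leftrightarrow \lnot c), F \lnot (d \land (a \land a)).
    F \lnot (d \land (a \land a)): α-rule — add T d, T (a \land a).
    T (a \land a): α-rule — add T a, T a.
    F (b \land (\lnot a \lor b)): β-rule — branch into F b  //  F (\lnot a \lor b).
      branch 2.1 (add F b):
        F ((\lnot d \lor c) \leftrightarrow \lnot c): β-rule — branch into T (\lnot d \lor c), F \lnot c  //  F (\lnot d \lor c), T \lnot c.
          branch 2.1.1 (add T (\lnot d \lor c), F \lnot c):
            T (\lnot d \lor c): β-rule — branch into T \lnot d  //  T c.
              branch 2.1.1.1 (add T \lnot d):
                × closes — contains both d and \lnot d.
              branch 2.1.1.2 (add T c):
                ○ open, literals {a=1, b=0, c=1, d=1}.
          branch 2.1.2 (add F (\lnot d \lor c), T \lnot c):
            F (\lnot d \lor c): α-rule — add F \lnot d, F c.
            ○ open, literals {a=1, b=0, c=0, d=1}.
      branch 2.2 (add F (\lnot a \lor b)):
        F (\lnot a \lor b): α-rule — add F \lnot a, F b.
        F ((\lnot d \lor c) \leftrightarrow \lnot c): β-rule — branch into T (\lnot d \lor c), F \lnot c  //  F (\lnot d \lor c), T \lnot c.
          branch 2.2.1 (add T (\lnot d \lor c), F \lnot c):
            T (\lnot d \lor c): β-rule — branch into T \lnot d  //  T c.
              branch 2.2.1.1 (add T \lnot d):
                × closes — contains both d and \lnot d.
              branch 2.2.1.2 (add T c):
                ○ open, literals {a=1, b=0, c=1, d=1}.
          branch 2.2.2 (add F (\lnot d \lor c), T \lnot c):
            F (\lnot d \lor c): α-rule — add F \lnot d, F c.
            ○ open, literals {a=1, b=0, c=0, d=1}.
6 branches closed, 12 open.
An open branch gives a satisfying assignment: a=0, b=1, c=0, d=0.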